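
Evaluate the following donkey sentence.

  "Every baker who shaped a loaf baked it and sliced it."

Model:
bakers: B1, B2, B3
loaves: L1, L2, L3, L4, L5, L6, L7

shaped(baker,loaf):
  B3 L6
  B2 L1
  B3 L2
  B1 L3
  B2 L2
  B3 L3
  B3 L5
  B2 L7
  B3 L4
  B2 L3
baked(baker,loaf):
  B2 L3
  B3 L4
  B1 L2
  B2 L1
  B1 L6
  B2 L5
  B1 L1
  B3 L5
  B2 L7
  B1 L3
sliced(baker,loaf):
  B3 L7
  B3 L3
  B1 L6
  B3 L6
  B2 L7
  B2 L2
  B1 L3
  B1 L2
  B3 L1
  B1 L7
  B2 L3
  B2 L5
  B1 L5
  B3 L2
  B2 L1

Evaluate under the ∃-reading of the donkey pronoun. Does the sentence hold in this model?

False

"it" takes "a loaf" as antecedent — a donkey pronoun bound across the clause boundary.
Weak reading: every baker b with some shaped-loaf has at least one shaped-loaf l such that baked(b,l) ∧ sliced(b,l).
Per baker: B1:✓  B2:✓  B3:✗
B3 has no witness among its shaped-loaves.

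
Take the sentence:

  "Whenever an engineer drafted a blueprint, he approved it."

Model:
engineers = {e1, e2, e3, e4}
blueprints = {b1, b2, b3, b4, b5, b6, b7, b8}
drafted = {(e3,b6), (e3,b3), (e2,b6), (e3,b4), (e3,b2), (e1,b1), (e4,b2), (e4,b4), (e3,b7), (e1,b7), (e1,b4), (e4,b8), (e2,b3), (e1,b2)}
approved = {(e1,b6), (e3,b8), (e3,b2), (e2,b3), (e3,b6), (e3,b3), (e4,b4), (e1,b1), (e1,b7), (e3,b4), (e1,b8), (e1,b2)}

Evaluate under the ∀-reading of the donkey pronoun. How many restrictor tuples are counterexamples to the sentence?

5

"it" takes "a blueprint" as antecedent — a donkey pronoun bound across the clause boundary.
Strong reading: for every (e,b) with drafted(e,b), approved(e,b).
Restrictor pairs: (e1,b1) ✓  (e1,b2) ✓  (e1,b4) ✗  (e1,b7) ✓  (e2,b3) ✓  (e2,b6) ✗  (e3,b2) ✓  (e3,b3) ✓  (e3,b4) ✓  (e3,b6) ✓  (e3,b7) ✗  (e4,b2) ✗  (e4,b4) ✓  (e4,b8) ✗
Counterexamples (restrictor pairs failing the scope): 5.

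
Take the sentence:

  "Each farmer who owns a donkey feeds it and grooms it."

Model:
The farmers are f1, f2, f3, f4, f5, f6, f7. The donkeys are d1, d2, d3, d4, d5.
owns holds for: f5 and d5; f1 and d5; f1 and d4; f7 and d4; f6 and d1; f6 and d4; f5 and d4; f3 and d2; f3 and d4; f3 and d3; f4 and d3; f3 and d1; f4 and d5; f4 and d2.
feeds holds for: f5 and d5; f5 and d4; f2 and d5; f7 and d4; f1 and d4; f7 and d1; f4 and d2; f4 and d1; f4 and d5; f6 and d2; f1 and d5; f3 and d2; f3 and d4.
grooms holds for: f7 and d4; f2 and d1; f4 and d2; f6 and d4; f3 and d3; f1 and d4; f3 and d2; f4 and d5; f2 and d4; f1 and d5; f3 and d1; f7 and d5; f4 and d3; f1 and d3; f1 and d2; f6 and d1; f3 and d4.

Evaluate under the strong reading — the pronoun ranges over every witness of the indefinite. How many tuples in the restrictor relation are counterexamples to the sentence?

"it" takes "a donkey" as antecedent — a donkey pronoun bound across the clause boundary.
Strong reading: for every (f,d) with owns(f,d), feeds(f,d) ∧ grooms(f,d).
Restrictor pairs: (f1,d4) ✓  (f1,d5) ✓  (f3,d1) ✗  (f3,d2) ✓  (f3,d3) ✗  (f3,d4) ✓  (f4,d2) ✓  (f4,d3) ✗  (f4,d5) ✓  (f5,d4) ✗  (f5,d5) ✗  (f6,d1) ✗  (f6,d4) ✗  (f7,d4) ✓
Counterexamples (restrictor pairs failing the scope): 7.

7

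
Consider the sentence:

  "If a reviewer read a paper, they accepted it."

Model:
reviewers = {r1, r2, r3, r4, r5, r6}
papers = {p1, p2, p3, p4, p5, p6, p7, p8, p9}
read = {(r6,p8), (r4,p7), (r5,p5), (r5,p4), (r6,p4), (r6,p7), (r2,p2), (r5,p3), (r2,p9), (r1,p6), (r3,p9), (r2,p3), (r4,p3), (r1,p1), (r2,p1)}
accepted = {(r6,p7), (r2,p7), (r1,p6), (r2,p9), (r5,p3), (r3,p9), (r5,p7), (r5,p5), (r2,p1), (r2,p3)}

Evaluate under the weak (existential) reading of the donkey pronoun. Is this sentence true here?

"it" takes "a paper" as antecedent — a donkey pronoun bound across the clause boundary.
Weak reading: every reviewer r with some read-paper has at least one read-paper p such that accepted(r,p).
Per reviewer: r1:✓  r2:✓  r3:✓  r4:✗  r5:✓  r6:✓
r4 has no witness among its read-papers.

False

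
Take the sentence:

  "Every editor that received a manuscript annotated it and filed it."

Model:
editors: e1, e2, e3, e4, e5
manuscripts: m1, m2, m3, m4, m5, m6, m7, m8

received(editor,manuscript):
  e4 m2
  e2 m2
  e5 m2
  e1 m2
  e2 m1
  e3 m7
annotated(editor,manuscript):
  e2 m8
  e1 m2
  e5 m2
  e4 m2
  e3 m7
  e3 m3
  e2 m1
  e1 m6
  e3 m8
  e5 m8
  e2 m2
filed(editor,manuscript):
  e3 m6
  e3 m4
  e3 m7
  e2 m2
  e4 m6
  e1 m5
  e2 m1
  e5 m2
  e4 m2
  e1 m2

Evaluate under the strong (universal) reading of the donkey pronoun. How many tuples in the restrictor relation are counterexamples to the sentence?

"it" takes "a manuscript" as antecedent — a donkey pronoun bound across the clause boundary.
Strong reading: for every (e,m) with received(e,m), annotated(e,m) ∧ filed(e,m).
Restrictor pairs: (e1,m2) ✓  (e2,m1) ✓  (e2,m2) ✓  (e3,m7) ✓  (e4,m2) ✓  (e5,m2) ✓
Counterexamples (restrictor pairs failing the scope): 0.

0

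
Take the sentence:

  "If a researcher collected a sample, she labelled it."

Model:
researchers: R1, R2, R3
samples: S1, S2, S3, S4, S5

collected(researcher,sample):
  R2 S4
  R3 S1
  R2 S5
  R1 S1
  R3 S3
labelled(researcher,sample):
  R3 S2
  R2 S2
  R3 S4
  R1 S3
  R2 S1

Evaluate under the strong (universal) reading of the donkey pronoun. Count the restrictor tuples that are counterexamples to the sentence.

5

"it" takes "a sample" as antecedent — a donkey pronoun bound across the clause boundary.
Strong reading: for every (r,s) with collected(r,s), labelled(r,s).
Restrictor pairs: (R1,S1) ✗  (R2,S4) ✗  (R2,S5) ✗  (R3,S1) ✗  (R3,S3) ✗
Counterexamples (restrictor pairs failing the scope): 5.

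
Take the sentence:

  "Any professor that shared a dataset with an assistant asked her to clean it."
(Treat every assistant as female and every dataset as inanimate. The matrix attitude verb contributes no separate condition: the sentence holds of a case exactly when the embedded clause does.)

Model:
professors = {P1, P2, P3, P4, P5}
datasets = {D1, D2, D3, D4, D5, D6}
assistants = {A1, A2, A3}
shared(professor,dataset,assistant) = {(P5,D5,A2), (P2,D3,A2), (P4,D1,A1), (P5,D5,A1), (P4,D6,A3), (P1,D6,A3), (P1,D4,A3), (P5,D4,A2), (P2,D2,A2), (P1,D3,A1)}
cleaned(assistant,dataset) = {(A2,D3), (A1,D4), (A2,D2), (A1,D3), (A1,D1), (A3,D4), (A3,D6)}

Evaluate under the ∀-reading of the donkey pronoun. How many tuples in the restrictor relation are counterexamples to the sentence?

"her" takes "an assistant" as antecedent and "it" takes "a dataset"; both are donkey pronouns co-varying with the restrictor.
Strong reading: for every (p,d,a) with shared(p,d,a), cleaned(a,d).
Restrictor triples: (P1,D3,A1)→cleaned(A1,D3) ✓  (P1,D4,A3)→cleaned(A3,D4) ✓  (P1,D6,A3)→cleaned(A3,D6) ✓  (P2,D2,A2)→cleaned(A2,D2) ✓  (P2,D3,A2)→cleaned(A2,D3) ✓  (P4,D1,A1)→cleaned(A1,D1) ✓  (P4,D6,A3)→cleaned(A3,D6) ✓  (P5,D4,A2)→cleaned(A2,D4) ✗  (P5,D5,A1)→cleaned(A1,D5) ✗  (P5,D5,A2)→cleaned(A2,D5) ✗
Counterexamples (restrictor triples failing the scope): 3.

3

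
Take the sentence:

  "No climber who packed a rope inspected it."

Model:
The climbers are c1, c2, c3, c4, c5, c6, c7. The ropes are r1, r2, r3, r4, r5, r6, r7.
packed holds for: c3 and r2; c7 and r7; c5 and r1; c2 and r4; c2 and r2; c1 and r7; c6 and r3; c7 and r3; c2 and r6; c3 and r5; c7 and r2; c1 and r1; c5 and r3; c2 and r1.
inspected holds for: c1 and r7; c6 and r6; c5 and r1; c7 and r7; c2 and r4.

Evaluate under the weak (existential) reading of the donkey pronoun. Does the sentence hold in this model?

False

"it" takes "a rope" as antecedent — a donkey pronoun bound across the clause boundary.
Truth condition: for no (c,r) with packed(c,r) does inspected(c,r) hold.
Restrictor pairs — does the scope hold? (c1,r1):fails  (c1,r7):holds  (c2,r1):fails  (c2,r2):fails  (c2,r4):holds  (c2,r6):fails  (c3,r2):fails  (c3,r5):fails  (c5,r1):holds  (c5,r3):fails  (c6,r3):fails  (c7,r2):fails  (c7,r3):fails  (c7,r7):holds
Scope holds for 4 pair(s), so the sentence is false.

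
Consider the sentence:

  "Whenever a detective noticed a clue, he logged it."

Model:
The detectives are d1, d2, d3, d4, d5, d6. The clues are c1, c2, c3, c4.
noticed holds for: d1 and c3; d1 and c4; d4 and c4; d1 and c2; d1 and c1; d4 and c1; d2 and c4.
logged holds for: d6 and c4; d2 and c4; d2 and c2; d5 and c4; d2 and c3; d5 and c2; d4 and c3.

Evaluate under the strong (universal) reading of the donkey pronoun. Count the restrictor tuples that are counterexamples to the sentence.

6

"it" takes "a clue" as antecedent — a donkey pronoun bound across the clause boundary.
Strong reading: for every (d,c) with noticed(d,c), logged(d,c).
Restrictor pairs: (d1,c1) ✗  (d1,c2) ✗  (d1,c3) ✗  (d1,c4) ✗  (d2,c4) ✓  (d4,c1) ✗  (d4,c4) ✗
Counterexamples (restrictor pairs failing the scope): 6.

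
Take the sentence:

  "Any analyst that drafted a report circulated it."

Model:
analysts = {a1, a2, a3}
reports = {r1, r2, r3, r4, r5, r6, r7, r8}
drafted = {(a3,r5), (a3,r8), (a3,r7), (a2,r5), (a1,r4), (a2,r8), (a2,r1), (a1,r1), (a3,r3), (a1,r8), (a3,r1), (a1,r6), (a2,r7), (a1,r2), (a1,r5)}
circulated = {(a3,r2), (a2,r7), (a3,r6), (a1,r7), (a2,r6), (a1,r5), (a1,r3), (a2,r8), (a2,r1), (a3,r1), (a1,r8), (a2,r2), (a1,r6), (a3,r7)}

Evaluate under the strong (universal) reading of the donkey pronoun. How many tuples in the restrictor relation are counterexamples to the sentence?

7

"it" takes "a report" as antecedent — a donkey pronoun bound across the clause boundary.
Strong reading: for every (a,r) with drafted(a,r), circulated(a,r).
Restrictor pairs: (a1,r1) ✗  (a1,r2) ✗  (a1,r4) ✗  (a1,r5) ✓  (a1,r6) ✓  (a1,r8) ✓  (a2,r1) ✓  (a2,r5) ✗  (a2,r7) ✓  (a2,r8) ✓  (a3,r1) ✓  (a3,r3) ✗  (a3,r5) ✗  (a3,r7) ✓  (a3,r8) ✗
Counterexamples (restrictor pairs failing the scope): 7.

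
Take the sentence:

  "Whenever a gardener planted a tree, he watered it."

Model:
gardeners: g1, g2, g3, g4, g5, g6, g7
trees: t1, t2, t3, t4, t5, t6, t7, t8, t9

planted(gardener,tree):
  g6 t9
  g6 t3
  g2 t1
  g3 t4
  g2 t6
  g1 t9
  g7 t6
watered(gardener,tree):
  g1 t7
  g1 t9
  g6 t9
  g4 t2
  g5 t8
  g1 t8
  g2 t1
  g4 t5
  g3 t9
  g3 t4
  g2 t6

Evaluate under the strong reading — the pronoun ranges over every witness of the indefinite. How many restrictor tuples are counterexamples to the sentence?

2

"it" takes "a tree" as antecedent — a donkey pronoun bound across the clause boundary.
Strong reading: for every (g,t) with planted(g,t), watered(g,t).
Restrictor pairs: (g1,t9) ✓  (g2,t1) ✓  (g2,t6) ✓  (g3,t4) ✓  (g6,t3) ✗  (g6,t9) ✓  (g7,t6) ✗
Counterexamples (restrictor pairs failing the scope): 2.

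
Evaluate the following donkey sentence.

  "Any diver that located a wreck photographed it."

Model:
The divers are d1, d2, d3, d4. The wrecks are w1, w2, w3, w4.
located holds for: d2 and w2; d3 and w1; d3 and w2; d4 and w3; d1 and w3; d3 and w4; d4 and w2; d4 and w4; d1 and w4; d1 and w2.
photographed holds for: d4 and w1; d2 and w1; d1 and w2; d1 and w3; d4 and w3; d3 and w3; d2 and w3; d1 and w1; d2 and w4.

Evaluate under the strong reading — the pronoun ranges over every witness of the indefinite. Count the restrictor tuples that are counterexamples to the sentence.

7

"it" takes "a wreck" as antecedent — a donkey pronoun bound across the clause boundary.
Strong reading: for every (d,w) with located(d,w), photographed(d,w).
Restrictor pairs: (d1,w2) ✓  (d1,w3) ✓  (d1,w4) ✗  (d2,w2) ✗  (d3,w1) ✗  (d3,w2) ✗  (d3,w4) ✗  (d4,w2) ✗  (d4,w3) ✓  (d4,w4) ✗
Counterexamples (restrictor pairs failing the scope): 7.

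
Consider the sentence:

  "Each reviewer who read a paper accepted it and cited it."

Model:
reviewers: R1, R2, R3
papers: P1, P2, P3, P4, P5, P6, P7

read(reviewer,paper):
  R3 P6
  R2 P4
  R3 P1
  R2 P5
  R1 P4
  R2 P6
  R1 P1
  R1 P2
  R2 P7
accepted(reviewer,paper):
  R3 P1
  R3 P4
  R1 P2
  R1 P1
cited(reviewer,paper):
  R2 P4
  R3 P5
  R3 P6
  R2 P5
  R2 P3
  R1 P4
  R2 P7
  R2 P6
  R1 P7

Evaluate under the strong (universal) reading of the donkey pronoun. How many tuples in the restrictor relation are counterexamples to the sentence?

"it" takes "a paper" as antecedent — a donkey pronoun bound across the clause boundary.
Strong reading: for every (r,p) with read(r,p), accepted(r,p) ∧ cited(r,p).
Restrictor pairs: (R1,P1) ✗  (R1,P2) ✗  (R1,P4) ✗  (R2,P4) ✗  (R2,P5) ✗  (R2,P6) ✗  (R2,P7) ✗  (R3,P1) ✗  (R3,P6) ✗
Counterexamples (restrictor pairs failing the scope): 9.

9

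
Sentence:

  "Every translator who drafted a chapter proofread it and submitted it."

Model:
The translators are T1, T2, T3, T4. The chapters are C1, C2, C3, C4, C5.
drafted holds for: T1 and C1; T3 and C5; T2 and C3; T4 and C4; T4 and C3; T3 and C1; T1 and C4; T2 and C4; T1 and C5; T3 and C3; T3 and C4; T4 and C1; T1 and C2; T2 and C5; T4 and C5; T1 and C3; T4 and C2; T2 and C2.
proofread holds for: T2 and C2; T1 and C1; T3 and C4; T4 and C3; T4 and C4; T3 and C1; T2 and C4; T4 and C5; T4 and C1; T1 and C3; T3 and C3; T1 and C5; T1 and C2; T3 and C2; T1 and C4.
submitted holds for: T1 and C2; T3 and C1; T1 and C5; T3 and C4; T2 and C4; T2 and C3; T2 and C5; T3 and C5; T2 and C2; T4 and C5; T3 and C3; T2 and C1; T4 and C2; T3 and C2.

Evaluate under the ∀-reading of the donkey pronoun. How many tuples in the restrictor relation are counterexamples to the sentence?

"it" takes "a chapter" as antecedent — a donkey pronoun bound across the clause boundary.
Strong reading: for every (t,c) with drafted(t,c), proofread(t,c) ∧ submitted(t,c).
Restrictor pairs: (T1,C1) ✗  (T1,C2) ✓  (T1,C3) ✗  (T1,C4) ✗  (T1,C5) ✓  (T2,C2) ✓  (T2,C3) ✗  (T2,C4) ✓  (T2,C5) ✗  (T3,C1) ✓  (T3,C3) ✓  (T3,C4) ✓  (T3,C5) ✗  (T4,C1) ✗  (T4,C2) ✗  (T4,C3) ✗  (T4,C4) ✗  (T4,C5) ✓
Counterexamples (restrictor pairs failing the scope): 10.

10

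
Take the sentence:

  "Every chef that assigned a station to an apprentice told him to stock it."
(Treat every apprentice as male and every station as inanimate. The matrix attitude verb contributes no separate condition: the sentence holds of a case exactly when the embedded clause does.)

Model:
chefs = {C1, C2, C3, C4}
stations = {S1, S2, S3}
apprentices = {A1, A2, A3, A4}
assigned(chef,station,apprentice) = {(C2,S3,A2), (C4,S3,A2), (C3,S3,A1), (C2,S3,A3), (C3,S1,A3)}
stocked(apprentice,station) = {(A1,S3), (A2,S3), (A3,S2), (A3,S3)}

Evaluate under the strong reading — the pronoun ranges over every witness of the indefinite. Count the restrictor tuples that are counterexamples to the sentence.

"him" takes "an apprentice" as antecedent and "it" takes "a station"; both are donkey pronouns co-varying with the restrictor.
Strong reading: for every (c,s,a) with assigned(c,s,a), stocked(a,s).
Restrictor triples: (C2,S3,A2)→stocked(A2,S3) ✓  (C2,S3,A3)→stocked(A3,S3) ✓  (C3,S1,A3)→stocked(A3,S1) ✗  (C3,S3,A1)→stocked(A1,S3) ✓  (C4,S3,A2)→stocked(A2,S3) ✓
Counterexamples (restrictor triples failing the scope): 1.

1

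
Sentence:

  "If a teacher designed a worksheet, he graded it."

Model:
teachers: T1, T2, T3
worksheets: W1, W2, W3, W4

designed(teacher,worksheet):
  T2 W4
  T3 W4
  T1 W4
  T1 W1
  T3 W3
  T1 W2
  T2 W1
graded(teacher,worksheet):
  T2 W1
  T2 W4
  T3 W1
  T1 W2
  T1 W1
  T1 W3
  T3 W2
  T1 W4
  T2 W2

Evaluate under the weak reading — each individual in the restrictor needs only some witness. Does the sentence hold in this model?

False

"it" takes "a worksheet" as antecedent — a donkey pronoun bound across the clause boundary.
Weak reading: every teacher t with some designed-worksheet has at least one designed-worksheet w such that graded(t,w).
Per teacher: T1:✓  T2:✓  T3:✗
T3 has no witness among its designed-worksheets.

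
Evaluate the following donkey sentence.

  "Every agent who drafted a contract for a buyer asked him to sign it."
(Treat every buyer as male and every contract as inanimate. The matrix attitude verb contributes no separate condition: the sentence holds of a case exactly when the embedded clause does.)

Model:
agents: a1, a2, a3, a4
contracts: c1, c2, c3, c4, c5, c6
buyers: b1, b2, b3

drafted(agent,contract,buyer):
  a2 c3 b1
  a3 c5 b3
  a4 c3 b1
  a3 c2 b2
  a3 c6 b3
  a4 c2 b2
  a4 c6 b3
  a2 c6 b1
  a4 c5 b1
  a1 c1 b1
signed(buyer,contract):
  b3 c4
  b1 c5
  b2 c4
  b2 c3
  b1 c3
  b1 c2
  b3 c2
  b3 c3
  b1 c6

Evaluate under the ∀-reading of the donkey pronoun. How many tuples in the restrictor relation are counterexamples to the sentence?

"him" takes "a buyer" as antecedent and "it" takes "a contract"; both are donkey pronouns co-varying with the restrictor.
Strong reading: for every (a,c,b) with drafted(a,c,b), signed(b,c).
Restrictor triples: (a1,c1,b1)→signed(b1,c1) ✗  (a2,c3,b1)→signed(b1,c3) ✓  (a2,c6,b1)→signed(b1,c6) ✓  (a3,c2,b2)→signed(b2,c2) ✗  (a3,c5,b3)→signed(b3,c5) ✗  (a3,c6,b3)→signed(b3,c6) ✗  (a4,c2,b2)→signed(b2,c2) ✗  (a4,c3,b1)→signed(b1,c3) ✓  (a4,c5,b1)→signed(b1,c5) ✓  (a4,c6,b3)→signed(b3,c6) ✗
Counterexamples (restrictor triples failing the scope): 6.

6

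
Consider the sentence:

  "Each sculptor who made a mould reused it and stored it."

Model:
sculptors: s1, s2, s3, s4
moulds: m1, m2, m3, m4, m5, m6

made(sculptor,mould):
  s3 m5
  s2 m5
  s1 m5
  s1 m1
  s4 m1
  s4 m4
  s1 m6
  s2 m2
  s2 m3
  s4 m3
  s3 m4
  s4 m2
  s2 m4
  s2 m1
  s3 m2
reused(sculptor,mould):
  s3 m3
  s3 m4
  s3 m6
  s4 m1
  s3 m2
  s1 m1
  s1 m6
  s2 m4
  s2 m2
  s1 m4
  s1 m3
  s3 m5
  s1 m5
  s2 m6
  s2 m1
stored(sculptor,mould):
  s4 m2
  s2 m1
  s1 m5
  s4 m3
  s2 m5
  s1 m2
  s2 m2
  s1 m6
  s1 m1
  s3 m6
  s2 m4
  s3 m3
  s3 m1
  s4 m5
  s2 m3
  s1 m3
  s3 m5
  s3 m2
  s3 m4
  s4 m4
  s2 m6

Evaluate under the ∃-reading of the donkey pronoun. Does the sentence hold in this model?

False

"it" takes "a mould" as antecedent — a donkey pronoun bound across the clause boundary.
Weak reading: every sculptor s with some made-mould has at least one made-mould m such that reused(s,m) ∧ stored(s,m).
Per sculptor: s1:✓  s2:✓  s3:✓  s4:✗
s4 has no witness among its made-moulds.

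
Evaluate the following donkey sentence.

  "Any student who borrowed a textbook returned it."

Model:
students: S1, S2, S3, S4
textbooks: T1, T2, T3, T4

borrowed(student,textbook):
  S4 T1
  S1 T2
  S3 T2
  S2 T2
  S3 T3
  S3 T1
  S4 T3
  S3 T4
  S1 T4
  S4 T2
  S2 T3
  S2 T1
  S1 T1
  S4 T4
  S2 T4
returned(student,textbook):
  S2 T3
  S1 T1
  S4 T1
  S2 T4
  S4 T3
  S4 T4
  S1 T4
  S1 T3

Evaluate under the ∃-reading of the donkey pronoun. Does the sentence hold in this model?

False

"it" takes "a textbook" as antecedent — a donkey pronoun bound across the clause boundary.
Weak reading: every student s with some borrowed-textbook has at least one borrowed-textbook t such that returned(s,t).
Per student: S1:✓  S2:✓  S3:✗  S4:✓
S3 has no witness among its borrowed-textbooks.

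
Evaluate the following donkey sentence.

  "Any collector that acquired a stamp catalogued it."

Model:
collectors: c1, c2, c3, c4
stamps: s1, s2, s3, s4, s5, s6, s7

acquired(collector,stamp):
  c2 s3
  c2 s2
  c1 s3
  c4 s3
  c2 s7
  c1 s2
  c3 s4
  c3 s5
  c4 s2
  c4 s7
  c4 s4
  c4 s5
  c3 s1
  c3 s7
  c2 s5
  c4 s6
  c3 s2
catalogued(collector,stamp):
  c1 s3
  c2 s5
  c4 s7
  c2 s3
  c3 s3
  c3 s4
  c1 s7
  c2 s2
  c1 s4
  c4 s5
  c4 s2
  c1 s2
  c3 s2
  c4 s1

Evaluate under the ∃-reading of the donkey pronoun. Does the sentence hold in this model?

True

"it" takes "a stamp" as antecedent — a donkey pronoun bound across the clause boundary.
Weak reading: every collector c with some acquired-stamp has at least one acquired-stamp s such that catalogued(c,s).
Per collector: c1:✓  c2:✓  c3:✓  c4:✓
Every collector in the restrictor has a witness.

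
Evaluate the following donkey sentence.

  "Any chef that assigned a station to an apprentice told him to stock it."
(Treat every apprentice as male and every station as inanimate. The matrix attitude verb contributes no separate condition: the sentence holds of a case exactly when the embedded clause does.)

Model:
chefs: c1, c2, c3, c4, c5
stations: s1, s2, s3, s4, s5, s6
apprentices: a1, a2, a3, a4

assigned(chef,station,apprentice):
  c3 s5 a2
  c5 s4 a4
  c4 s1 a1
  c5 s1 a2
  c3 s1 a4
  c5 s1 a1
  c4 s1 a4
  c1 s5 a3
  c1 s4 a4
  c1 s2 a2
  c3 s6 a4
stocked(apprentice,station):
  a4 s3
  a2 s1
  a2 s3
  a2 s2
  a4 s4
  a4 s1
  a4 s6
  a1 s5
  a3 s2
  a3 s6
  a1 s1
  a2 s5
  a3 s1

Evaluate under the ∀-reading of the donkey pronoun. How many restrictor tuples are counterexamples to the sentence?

"him" takes "an apprentice" as antecedent and "it" takes "a station"; both are donkey pronouns co-varying with the restrictor.
Strong reading: for every (c,s,a) with assigned(c,s,a), stocked(a,s).
Restrictor triples: (c1,s2,a2)→stocked(a2,s2) ✓  (c1,s4,a4)→stocked(a4,s4) ✓  (c1,s5,a3)→stocked(a3,s5) ✗  (c3,s1,a4)→stocked(a4,s1) ✓  (c3,s5,a2)→stocked(a2,s5) ✓  (c3,s6,a4)→stocked(a4,s6) ✓  (c4,s1,a1)→stocked(a1,s1) ✓  (c4,s1,a4)→stocked(a4,s1) ✓  (c5,s1,a1)→stocked(a1,s1) ✓  (c5,s1,a2)→stocked(a2,s1) ✓  (c5,s4,a4)→stocked(a4,s4) ✓
Counterexamples (restrictor triples failing the scope): 1.

1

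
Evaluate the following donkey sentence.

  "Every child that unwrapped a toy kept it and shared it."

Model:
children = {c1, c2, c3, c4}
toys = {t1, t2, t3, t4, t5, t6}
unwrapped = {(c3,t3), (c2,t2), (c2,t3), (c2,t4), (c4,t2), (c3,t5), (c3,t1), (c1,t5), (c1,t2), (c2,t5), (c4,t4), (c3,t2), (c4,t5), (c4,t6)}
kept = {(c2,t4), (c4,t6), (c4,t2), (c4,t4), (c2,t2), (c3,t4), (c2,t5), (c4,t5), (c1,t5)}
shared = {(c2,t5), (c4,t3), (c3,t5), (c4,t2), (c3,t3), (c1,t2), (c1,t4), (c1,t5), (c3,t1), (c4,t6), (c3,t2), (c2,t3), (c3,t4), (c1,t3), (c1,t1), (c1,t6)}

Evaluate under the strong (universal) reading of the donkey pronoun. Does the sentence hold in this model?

False

"it" takes "a toy" as antecedent — a donkey pronoun bound across the clause boundary.
Strong reading: for every (c,t) with unwrapped(c,t), kept(c,t) ∧ shared(c,t).
Restrictor pairs: (c1,t2) ✗  (c1,t5) ✓  (c2,t2) ✗  (c2,t3) ✗  (c2,t4) ✗  (c2,t5) ✓  (c3,t1) ✗  (c3,t2) ✗  (c3,t3) ✗  (c3,t5) ✗  (c4,t2) ✓  (c4,t4) ✗  (c4,t5) ✗  (c4,t6) ✓
Counterexample: (c1,t2) is in unwrapped but fails the scope.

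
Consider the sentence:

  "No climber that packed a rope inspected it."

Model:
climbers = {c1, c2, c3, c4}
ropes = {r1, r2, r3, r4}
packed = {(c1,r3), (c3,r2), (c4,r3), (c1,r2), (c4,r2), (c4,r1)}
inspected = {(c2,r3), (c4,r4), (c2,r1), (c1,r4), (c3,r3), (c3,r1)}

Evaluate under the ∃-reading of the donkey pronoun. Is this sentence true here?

"it" takes "a rope" as antecedent — a donkey pronoun bound across the clause boundary.
Truth condition: for no (c,r) with packed(c,r) does inspected(c,r) hold.
Restrictor pairs — does the scope hold? (c1,r2):fails  (c1,r3):fails  (c3,r2):fails  (c4,r1):fails  (c4,r2):fails  (c4,r3):fails
Scope holds for no restrictor pair, so the sentence is true.

True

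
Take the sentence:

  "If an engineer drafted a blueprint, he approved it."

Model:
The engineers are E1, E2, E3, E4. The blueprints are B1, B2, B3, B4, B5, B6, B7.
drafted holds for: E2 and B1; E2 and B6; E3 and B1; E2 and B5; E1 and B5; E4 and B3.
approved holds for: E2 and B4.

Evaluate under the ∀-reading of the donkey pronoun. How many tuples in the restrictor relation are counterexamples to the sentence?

"it" takes "a blueprint" as antecedent — a donkey pronoun bound across the clause boundary.
Strong reading: for every (e,b) with drafted(e,b), approved(e,b).
Restrictor pairs: (E1,B5) ✗  (E2,B1) ✗  (E2,B5) ✗  (E2,B6) ✗  (E3,B1) ✗  (E4,B3) ✗
Counterexamples (restrictor pairs failing the scope): 6.

6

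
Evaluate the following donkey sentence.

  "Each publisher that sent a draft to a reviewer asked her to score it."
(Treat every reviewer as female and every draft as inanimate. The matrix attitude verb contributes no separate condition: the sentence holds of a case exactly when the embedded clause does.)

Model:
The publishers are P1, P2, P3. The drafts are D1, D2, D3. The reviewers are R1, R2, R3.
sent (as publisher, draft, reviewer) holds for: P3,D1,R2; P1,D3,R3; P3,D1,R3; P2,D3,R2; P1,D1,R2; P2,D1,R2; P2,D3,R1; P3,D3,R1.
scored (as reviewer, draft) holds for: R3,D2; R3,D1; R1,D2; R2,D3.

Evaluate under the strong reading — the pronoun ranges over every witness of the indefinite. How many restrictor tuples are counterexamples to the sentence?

6

"her" takes "a reviewer" as antecedent and "it" takes "a draft"; both are donkey pronouns co-varying with the restrictor.
Strong reading: for every (p,d,r) with sent(p,d,r), scored(r,d).
Restrictor triples: (P1,D1,R2)→scored(R2,D1) ✗  (P1,D3,R3)→scored(R3,D3) ✗  (P2,D1,R2)→scored(R2,D1) ✗  (P2,D3,R1)→scored(R1,D3) ✗  (P2,D3,R2)→scored(R2,D3) ✓  (P3,D1,R2)→scored(R2,D1) ✗  (P3,D1,R3)→scored(R3,D1) ✓  (P3,D3,R1)→scored(R1,D3) ✗
Counterexamples (restrictor triples failing the scope): 6.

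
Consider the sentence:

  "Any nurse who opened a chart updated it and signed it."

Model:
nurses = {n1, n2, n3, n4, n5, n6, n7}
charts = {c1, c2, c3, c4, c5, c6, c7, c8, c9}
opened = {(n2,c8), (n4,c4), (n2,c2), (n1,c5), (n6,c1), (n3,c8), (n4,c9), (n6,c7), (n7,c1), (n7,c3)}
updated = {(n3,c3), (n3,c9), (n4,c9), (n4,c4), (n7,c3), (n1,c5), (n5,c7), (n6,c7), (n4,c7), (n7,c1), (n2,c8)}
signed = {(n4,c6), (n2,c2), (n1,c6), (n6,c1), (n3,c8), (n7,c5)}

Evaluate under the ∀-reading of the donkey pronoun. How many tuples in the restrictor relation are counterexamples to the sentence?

"it" takes "a chart" as antecedent — a donkey pronoun bound across the clause boundary.
Strong reading: for every (n,c) with opened(n,c), updated(n,c) ∧ signed(n,c).
Restrictor pairs: (n1,c5) ✗  (n2,c2) ✗  (n2,c8) ✗  (n3,c8) ✗  (n4,c4) ✗  (n4,c9) ✗  (n6,c1) ✗  (n6,c7) ✗  (n7,c1) ✗  (n7,c3) ✗
Counterexamples (restrictor pairs failing the scope): 10.

10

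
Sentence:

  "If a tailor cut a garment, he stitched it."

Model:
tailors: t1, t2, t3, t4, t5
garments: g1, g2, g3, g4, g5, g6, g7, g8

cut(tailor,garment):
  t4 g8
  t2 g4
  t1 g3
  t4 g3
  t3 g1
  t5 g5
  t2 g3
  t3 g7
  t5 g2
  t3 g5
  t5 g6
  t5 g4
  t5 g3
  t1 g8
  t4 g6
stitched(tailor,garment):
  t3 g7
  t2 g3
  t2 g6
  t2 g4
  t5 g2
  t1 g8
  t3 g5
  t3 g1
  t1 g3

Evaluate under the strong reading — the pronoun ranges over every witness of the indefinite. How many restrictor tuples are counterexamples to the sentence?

"it" takes "a garment" as antecedent — a donkey pronoun bound across the clause boundary.
Strong reading: for every (t,g) with cut(t,g), stitched(t,g).
Restrictor pairs: (t1,g3) ✓  (t1,g8) ✓  (t2,g3) ✓  (t2,g4) ✓  (t3,g1) ✓  (t3,g5) ✓  (t3,g7) ✓  (t4,g3) ✗  (t4,g6) ✗  (t4,g8) ✗  (t5,g2) ✓  (t5,g3) ✗  (t5,g4) ✗  (t5,g5) ✗  (t5,g6) ✗
Counterexamples (restrictor pairs failing the scope): 7.

7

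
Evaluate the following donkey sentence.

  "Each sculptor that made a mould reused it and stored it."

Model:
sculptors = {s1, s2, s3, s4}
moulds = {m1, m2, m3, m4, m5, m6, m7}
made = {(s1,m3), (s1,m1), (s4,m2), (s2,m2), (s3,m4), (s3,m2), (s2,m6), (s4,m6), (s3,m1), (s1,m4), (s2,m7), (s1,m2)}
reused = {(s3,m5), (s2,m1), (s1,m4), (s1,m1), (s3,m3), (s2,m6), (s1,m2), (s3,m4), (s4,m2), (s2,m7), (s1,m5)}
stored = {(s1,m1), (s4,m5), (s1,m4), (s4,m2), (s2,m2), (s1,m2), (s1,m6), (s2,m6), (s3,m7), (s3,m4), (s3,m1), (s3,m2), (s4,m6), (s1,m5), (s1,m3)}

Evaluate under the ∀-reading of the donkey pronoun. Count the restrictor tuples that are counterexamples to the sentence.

"it" takes "a mould" as antecedent — a donkey pronoun bound across the clause boundary.
Strong reading: for every (s,m) with made(s,m), reused(s,m) ∧ stored(s,m).
Restrictor pairs: (s1,m1) ✓  (s1,m2) ✓  (s1,m3) ✗  (s1,m4) ✓  (s2,m2) ✗  (s2,m6) ✓  (s2,m7) ✗  (s3,m1) ✗  (s3,m2) ✗  (s3,m4) ✓  (s4,m2) ✓  (s4,m6) ✗
Counterexamples (restrictor pairs failing the scope): 6.

6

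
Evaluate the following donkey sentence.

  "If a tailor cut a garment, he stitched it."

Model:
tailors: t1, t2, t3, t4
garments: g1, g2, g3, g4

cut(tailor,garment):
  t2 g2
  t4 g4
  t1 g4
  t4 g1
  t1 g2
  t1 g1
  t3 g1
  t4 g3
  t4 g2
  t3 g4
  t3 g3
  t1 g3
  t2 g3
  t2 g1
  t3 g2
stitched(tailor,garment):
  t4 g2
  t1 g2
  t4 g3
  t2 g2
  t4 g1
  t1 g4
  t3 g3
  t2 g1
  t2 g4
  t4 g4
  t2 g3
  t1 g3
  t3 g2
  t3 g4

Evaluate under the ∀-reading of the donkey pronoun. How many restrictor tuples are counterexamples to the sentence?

2

"it" takes "a garment" as antecedent — a donkey pronoun bound across the clause boundary.
Strong reading: for every (t,g) with cut(t,g), stitched(t,g).
Restrictor pairs: (t1,g1) ✗  (t1,g2) ✓  (t1,g3) ✓  (t1,g4) ✓  (t2,g1) ✓  (t2,g2) ✓  (t2,g3) ✓  (t3,g1) ✗  (t3,g2) ✓  (t3,g3) ✓  (t3,g4) ✓  (t4,g1) ✓  (t4,g2) ✓  (t4,g3) ✓  (t4,g4) ✓
Counterexamples (restrictor pairs failing the scope): 2.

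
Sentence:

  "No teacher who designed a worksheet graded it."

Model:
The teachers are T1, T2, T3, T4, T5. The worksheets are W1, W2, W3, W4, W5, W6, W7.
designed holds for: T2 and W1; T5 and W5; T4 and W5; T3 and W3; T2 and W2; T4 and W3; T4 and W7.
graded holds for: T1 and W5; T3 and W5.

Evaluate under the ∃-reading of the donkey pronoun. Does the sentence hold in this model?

True

"it" takes "a worksheet" as antecedent — a donkey pronoun bound across the clause boundary.
Truth condition: for no (t,w) with designed(t,w) does graded(t,w) hold.
Restrictor pairs — does the scope hold? (T2,W1):fails  (T2,W2):fails  (T3,W3):fails  (T4,W3):fails  (T4,W5):fails  (T4,W7):fails  (T5,W5):fails
Scope holds for no restrictor pair, so the sentence is true.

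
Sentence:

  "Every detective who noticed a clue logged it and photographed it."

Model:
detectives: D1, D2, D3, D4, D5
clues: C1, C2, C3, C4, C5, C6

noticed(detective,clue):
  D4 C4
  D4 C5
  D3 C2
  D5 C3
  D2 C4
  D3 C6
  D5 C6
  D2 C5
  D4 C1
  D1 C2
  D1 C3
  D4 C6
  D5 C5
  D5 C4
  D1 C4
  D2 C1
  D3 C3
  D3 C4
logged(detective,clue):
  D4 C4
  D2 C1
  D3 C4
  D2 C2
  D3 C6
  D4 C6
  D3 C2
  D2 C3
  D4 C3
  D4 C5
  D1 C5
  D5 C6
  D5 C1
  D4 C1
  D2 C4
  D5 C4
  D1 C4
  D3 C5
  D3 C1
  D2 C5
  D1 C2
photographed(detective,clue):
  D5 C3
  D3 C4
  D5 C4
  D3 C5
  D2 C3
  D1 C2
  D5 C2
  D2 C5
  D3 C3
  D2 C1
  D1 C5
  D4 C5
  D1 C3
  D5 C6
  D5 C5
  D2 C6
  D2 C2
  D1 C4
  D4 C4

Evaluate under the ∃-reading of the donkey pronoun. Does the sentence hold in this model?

True

"it" takes "a clue" as antecedent — a donkey pronoun bound across the clause boundary.
Weak reading: every detective d with some noticed-clue has at least one noticed-clue c such that logged(d,c) ∧ photographed(d,c).
Per detective: D1:✓  D2:✓  D3:✓  D4:✓  D5:✓
Every detective in the restrictor has a witness.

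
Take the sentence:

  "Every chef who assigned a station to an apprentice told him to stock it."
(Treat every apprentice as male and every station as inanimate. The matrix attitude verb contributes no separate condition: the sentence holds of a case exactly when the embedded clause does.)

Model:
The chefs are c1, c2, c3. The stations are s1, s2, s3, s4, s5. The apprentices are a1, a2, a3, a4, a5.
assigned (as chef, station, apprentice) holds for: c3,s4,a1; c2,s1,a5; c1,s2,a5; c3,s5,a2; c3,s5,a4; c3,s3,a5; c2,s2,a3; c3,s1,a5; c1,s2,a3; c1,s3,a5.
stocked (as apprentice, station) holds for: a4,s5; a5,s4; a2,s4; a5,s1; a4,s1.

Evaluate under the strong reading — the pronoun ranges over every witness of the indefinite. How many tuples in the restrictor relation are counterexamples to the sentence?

"him" takes "an apprentice" as antecedent and "it" takes "a station"; both are donkey pronouns co-varying with the restrictor.
Strong reading: for every (c,s,a) with assigned(c,s,a), stocked(a,s).
Restrictor triples: (c1,s2,a3)→stocked(a3,s2) ✗  (c1,s2,a5)→stocked(a5,s2) ✗  (c1,s3,a5)→stocked(a5,s3) ✗  (c2,s1,a5)→stocked(a5,s1) ✓  (c2,s2,a3)→stocked(a3,s2) ✗  (c3,s1,a5)→stocked(a5,s1) ✓  (c3,s3,a5)→stocked(a5,s3) ✗  (c3,s4,a1)→stocked(a1,s4) ✗  (c3,s5,a2)→stocked(a2,s5) ✗  (c3,s5,a4)→stocked(a4,s5) ✓
Counterexamples (restrictor triples failing the scope): 7.

7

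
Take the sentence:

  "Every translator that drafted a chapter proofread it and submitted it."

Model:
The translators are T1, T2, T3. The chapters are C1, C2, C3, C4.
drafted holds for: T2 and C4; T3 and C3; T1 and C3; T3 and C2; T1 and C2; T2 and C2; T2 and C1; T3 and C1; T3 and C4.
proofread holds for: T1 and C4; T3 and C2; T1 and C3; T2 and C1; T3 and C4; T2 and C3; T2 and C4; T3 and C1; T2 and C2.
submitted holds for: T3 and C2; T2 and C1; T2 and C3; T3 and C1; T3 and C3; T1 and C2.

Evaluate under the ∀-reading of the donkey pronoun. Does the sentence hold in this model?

False

"it" takes "a chapter" as antecedent — a donkey pronoun bound across the clause boundary.
Strong reading: for every (t,c) with drafted(t,c), proofread(t,c) ∧ submitted(t,c).
Restrictor pairs: (T1,C2) ✗  (T1,C3) ✗  (T2,C1) ✓  (T2,C2) ✗  (T2,C4) ✗  (T3,C1) ✓  (T3,C2) ✓  (T3,C3) ✗  (T3,C4) ✗
Counterexample: (T1,C2) is in drafted but fails the scope.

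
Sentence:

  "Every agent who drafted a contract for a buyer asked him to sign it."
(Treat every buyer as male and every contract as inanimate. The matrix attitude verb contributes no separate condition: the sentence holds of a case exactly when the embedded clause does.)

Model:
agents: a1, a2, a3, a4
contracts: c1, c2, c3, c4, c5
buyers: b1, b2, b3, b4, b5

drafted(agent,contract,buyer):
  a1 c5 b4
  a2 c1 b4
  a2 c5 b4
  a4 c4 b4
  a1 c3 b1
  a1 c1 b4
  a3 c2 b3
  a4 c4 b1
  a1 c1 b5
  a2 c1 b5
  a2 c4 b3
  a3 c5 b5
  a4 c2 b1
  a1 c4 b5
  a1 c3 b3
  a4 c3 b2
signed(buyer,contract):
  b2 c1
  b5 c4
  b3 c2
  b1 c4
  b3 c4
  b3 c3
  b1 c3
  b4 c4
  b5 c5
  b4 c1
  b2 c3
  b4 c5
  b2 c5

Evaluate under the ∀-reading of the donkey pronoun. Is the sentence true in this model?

"him" takes "a buyer" as antecedent and "it" takes "a contract"; both are donkey pronouns co-varying with the restrictor.
Strong reading: for every (a,c,b) with drafted(a,c,b), signed(b,c).
Restrictor triples: (a1,c1,b4)→signed(b4,c1) ✓  (a1,c1,b5)→signed(b5,c1) ✗  (a1,c3,b1)→signed(b1,c3) ✓  (a1,c3,b3)→signed(b3,c3) ✓  (a1,c4,b5)→signed(b5,c4) ✓  (a1,c5,b4)→signed(b4,c5) ✓  (a2,c1,b4)→signed(b4,c1) ✓  (a2,c1,b5)→signed(b5,c1) ✗  (a2,c4,b3)→signed(b3,c4) ✓  (a2,c5,b4)→signed(b4,c5) ✓  (a3,c2,b3)→signed(b3,c2) ✓  (a3,c5,b5)→signed(b5,c5) ✓  (a4,c2,b1)→signed(b1,c2) ✗  (a4,c3,b2)→signed(b2,c3) ✓  (a4,c4,b1)→signed(b1,c4) ✓  (a4,c4,b4)→signed(b4,c4) ✓
Counterexample: (a1,c1,b5) — signed(b5,c1) does not hold.

False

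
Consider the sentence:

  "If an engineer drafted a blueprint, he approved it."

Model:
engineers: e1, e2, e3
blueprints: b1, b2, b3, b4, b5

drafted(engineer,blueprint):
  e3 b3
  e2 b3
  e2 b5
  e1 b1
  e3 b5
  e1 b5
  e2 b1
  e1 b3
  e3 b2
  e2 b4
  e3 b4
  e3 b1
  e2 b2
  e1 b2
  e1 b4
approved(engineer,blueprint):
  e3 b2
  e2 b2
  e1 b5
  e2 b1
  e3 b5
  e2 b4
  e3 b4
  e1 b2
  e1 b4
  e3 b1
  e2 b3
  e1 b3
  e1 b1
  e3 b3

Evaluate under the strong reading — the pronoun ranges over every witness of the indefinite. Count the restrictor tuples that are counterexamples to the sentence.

1

"it" takes "a blueprint" as antecedent — a donkey pronoun bound across the clause boundary.
Strong reading: for every (e,b) with drafted(e,b), approved(e,b).
Restrictor pairs: (e1,b1) ✓  (e1,b2) ✓  (e1,b3) ✓  (e1,b4) ✓  (e1,b5) ✓  (e2,b1) ✓  (e2,b2) ✓  (e2,b3) ✓  (e2,b4) ✓  (e2,b5) ✗  (e3,b1) ✓  (e3,b2) ✓  (e3,b3) ✓  (e3,b4) ✓  (e3,b5) ✓
Counterexamples (restrictor pairs failing the scope): 1.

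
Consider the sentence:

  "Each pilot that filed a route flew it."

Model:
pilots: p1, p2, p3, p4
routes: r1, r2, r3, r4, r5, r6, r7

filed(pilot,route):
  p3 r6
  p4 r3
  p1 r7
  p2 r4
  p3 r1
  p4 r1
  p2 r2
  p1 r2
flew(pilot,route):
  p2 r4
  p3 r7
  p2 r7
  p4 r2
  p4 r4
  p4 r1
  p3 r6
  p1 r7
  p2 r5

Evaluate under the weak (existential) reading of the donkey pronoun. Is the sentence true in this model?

"it" takes "a route" as antecedent — a donkey pronoun bound across the clause boundary.
Weak reading: every pilot p with some filed-route has at least one filed-route r such that flew(p,r).
Per pilot: p1:✓  p2:✓  p3:✓  p4:✓
Every pilot in the restrictor has a witness.

True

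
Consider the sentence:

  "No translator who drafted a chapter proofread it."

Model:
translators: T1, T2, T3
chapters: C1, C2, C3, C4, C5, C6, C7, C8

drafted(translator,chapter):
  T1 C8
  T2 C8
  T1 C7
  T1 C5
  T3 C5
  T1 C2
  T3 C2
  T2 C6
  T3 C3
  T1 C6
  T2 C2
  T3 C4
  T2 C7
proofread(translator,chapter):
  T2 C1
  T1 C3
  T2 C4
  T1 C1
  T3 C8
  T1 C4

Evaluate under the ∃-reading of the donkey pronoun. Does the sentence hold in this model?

True

"it" takes "a chapter" as antecedent — a donkey pronoun bound across the clause boundary.
Truth condition: for no (t,c) with drafted(t,c) does proofread(t,c) hold.
Restrictor pairs — does the scope hold? (T1,C2):fails  (T1,C5):fails  (T1,C6):fails  (T1,C7):fails  (T1,C8):fails  (T2,C2):fails  (T2,C6):fails  (T2,C7):fails  (T2,C8):fails  (T3,C2):fails  (T3,C3):fails  (T3,C4):fails  (T3,C5):fails
Scope holds for no restrictor pair, so the sentence is true.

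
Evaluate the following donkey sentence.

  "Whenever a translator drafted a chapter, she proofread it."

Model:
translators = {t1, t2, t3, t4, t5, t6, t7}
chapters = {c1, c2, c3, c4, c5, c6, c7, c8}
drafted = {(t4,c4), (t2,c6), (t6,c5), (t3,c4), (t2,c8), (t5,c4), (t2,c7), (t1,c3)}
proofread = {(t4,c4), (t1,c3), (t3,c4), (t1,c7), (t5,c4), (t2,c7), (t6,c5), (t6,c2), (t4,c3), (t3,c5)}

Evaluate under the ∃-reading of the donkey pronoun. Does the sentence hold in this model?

"it" takes "a chapter" as antecedent — a donkey pronoun bound across the clause boundary.
Weak reading: every translator t with some drafted-chapter has at least one drafted-chapter c such that proofread(t,c).
Per translator: t1:✓  t2:✓  t3:✓  t4:✓  t5:✓  t6:✓
Every translator in the restrictor has a witness.

True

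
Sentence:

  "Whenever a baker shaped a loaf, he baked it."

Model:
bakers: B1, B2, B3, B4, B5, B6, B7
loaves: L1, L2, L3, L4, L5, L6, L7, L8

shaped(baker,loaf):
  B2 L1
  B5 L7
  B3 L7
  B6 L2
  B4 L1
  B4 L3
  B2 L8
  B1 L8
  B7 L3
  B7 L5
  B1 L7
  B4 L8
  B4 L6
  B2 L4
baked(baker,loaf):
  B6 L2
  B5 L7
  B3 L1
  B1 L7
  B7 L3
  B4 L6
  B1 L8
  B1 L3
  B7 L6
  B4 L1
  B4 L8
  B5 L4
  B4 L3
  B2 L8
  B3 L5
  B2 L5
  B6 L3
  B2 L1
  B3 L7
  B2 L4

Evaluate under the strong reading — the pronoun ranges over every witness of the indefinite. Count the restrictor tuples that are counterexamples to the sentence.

1

"it" takes "a loaf" as antecedent — a donkey pronoun bound across the clause boundary.
Strong reading: for every (b,l) with shaped(b,l), baked(b,l).
Restrictor pairs: (B1,L7) ✓  (B1,L8) ✓  (B2,L1) ✓  (B2,L4) ✓  (B2,L8) ✓  (B3,L7) ✓  (B4,L1) ✓  (B4,L3) ✓  (B4,L6) ✓  (B4,L8) ✓  (B5,L7) ✓  (B6,L2) ✓  (B7,L3) ✓  (B7,L5) ✗
Counterexamples (restrictor pairs failing the scope): 1.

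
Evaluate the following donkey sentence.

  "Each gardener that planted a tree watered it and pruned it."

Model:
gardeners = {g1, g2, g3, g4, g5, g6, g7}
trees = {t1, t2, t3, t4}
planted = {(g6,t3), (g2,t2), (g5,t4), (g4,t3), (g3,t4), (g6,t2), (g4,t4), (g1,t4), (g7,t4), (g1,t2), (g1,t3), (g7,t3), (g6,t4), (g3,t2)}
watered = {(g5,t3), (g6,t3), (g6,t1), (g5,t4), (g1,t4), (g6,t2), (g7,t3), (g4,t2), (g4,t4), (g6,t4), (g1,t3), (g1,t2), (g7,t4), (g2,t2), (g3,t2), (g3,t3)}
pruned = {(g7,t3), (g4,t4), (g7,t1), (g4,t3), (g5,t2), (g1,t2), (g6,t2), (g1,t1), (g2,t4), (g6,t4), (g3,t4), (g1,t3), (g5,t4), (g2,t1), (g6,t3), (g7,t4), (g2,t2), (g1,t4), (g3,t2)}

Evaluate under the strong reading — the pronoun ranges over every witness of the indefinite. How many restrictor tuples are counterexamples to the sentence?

2

"it" takes "a tree" as antecedent — a donkey pronoun bound across the clause boundary.
Strong reading: for every (g,t) with planted(g,t), watered(g,t) ∧ pruned(g,t).
Restrictor pairs: (g1,t2) ✓  (g1,t3) ✓  (g1,t4) ✓  (g2,t2) ✓  (g3,t2) ✓  (g3,t4) ✗  (g4,t3) ✗  (g4,t4) ✓  (g5,t4) ✓  (g6,t2) ✓  (g6,t3) ✓  (g6,t4) ✓  (g7,t3) ✓  (g7,t4) ✓
Counterexamples (restrictor pairs failing the scope): 2.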